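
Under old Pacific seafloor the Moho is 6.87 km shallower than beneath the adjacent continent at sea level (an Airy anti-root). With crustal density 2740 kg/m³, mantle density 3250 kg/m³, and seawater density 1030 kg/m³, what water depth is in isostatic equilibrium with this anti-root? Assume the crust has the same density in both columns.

Replacing a thickness d of crust by seawater at the top must be balanced by replacing crust with mantle at the base: d (ρ_c − ρ_w) = a (ρ_m − ρ_c).
d = a (ρ_m − ρ_c)/(ρ_c − ρ_w) = 6.87 km × 510/1710 = 2.05 km.

2.05 km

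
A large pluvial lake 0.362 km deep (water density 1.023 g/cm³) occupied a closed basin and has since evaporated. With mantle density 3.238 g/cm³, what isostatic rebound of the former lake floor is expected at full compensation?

u = d ρ_w/ρ_m = 0.362 km × 1.023/3.238 = 0.114 km.

0.114 km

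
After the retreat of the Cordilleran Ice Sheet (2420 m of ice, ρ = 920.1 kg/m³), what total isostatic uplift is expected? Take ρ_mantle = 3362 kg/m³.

Removing the load lets mantle flow back in; uplift u satisfies ρ_ice t = ρ_m u.
u = t ρ_ice/ρ_m = 2420 m × 920.1/3362 = 662 m.

662 m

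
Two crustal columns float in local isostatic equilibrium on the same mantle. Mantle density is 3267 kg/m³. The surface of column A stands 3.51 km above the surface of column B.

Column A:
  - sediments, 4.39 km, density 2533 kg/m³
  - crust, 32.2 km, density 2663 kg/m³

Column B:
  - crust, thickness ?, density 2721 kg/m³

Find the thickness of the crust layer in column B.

20.5 km

Take the compensation level at the base of the deeper column (depth z_c below the surface of column A) and equate Σ ρ_i t_i down to z_c; mantle fills any gap and the z_c terms cancel.
Column A: 4.39×2533 + 32.2×2663 + (z_c − 36.59)×3267
Column B: 3.51×0 + x×2721 + (z_c − 3.51 − 0 − x)×3267
The z_c×3267 term appears on both sides and cancels. Collect the known terms of each column as K = Σ(ρt)_known − 3267 × (depth of known layers): K_A = 96868.47 − 3267×36.59 = −22671.06; K_B = 0 − 3267×(3.51 + 0) = −11467.17.
Balance: K_A = K_B − x×(3267 − 2721), so x = (K_B − K_A)/(3267 − 2721) = 11203.9/546 = 20.5 km.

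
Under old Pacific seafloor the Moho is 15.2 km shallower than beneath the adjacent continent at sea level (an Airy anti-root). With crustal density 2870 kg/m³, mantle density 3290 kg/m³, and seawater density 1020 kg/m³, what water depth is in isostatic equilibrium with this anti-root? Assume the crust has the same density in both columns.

3.45 km

Replacing a thickness d of crust by seawater at the top must be balanced by replacing crust with mantle at the base: d (ρ_c − ρ_w) = a (ρ_m − ρ_c).
d = a (ρ_m − ρ_c)/(ρ_c − ρ_w) = 15.2 km × 420/1850 = 3.45 km.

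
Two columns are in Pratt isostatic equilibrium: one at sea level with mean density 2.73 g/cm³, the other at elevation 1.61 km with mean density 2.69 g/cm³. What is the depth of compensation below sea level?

ρ_ref D = ρ (D + h) → D (ρ_ref − ρ) = ρ h.
D = ρ h/(ρ_ref − ρ) = 2.69 × 1.61 km/(2.73 − 2.69) = 108 km.

108 km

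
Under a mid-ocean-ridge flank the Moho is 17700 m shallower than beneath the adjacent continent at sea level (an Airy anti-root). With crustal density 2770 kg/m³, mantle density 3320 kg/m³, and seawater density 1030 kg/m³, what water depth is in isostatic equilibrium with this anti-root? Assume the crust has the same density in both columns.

Replacing a thickness d of crust by seawater at the top must be balanced by replacing crust with mantle at the base: d (ρ_c − ρ_w) = a (ρ_m − ρ_c).
d = a (ρ_m − ρ_c)/(ρ_c − ρ_w) = 17700 m × 550/1740 = 5590 m.

5590 m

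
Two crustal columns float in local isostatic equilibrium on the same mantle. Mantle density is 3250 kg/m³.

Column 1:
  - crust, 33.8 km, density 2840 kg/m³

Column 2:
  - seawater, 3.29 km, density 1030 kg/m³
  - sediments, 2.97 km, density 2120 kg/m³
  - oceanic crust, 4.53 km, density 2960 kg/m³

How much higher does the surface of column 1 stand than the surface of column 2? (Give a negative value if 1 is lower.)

0.58 km

For any compensation level in the mantle, the mantle terms cancel and isostasy reduces to e = (Σt_1 − Σt_2) − (Σ(ρt)_1 − Σ(ρt)_2) / ρ_m.
Σt_1 = 33.8 km; Σt_2 = 10.79 km; Σ(ρt)_1 = 95992; Σ(ρt)_2 = 23093.9 (in km·kg/m³).
e = (33.8 − 10.79) − (95992 − 23093.9) / 3250 = 0.58 km.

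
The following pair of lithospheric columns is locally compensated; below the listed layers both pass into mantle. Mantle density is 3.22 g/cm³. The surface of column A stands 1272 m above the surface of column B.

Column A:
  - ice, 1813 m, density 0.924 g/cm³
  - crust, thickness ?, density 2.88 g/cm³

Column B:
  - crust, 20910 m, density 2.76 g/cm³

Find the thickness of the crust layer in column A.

28100 m

Take the compensation level at the base of the deeper column (depth z_c below the surface of column A) and equate Σ ρ_i t_i down to z_c; mantle fills any gap and the z_c terms cancel.
Column A: 1813×0.924 + x×2.88 + (z_c − 1813 − x)×3.22
Column B: 1272×0 + 20910×2.76 + (z_c − 1272 − 20910)×3.22
The z_c×3.22 term appears on both sides and cancels. Collect the known terms of each column as K = Σ(ρt)_known − 3.22 × (depth of known layers): K_A = 1675.212 − 3.22×1813 = −4162.648; K_B = 57711.6 − 3.22×(1272 + 20910) = −13714.44.
Balance: K_A − x×(3.22 − 2.88) = K_B, so x = (K_A − K_B)/(3.22 − 2.88) = 9551.79/0.34 = 28100 m.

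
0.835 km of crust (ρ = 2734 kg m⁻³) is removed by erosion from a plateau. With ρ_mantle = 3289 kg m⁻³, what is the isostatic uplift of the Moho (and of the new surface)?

0.694 km

Unloading: uplift u = e ρ_c/ρ_m = 0.835 km × 2734/3289 = 0.694 km.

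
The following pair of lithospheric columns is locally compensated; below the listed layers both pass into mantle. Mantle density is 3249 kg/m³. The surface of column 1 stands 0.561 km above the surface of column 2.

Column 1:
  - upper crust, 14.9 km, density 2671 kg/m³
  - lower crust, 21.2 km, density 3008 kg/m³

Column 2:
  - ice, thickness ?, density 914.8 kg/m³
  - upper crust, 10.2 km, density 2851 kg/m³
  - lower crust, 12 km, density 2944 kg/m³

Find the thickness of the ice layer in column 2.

1.79 km

Take the compensation level at the base of the deeper column (depth z_c below the surface of column 1) and equate Σ ρ_i t_i down to z_c; mantle fills any gap and the z_c terms cancel.
Column 1: 14.9×2671 + 21.2×3008 + (z_c − 36.1)×3249
Column 2: 0.561×0 + x×914.8 + 10.2×2851 + 12×2944 + (z_c − 0.561 − 22.2 − x)×3249
The z_c×3249 term appears on both sides and cancels. Collect the known terms of each column as K = Σ(ρt)_known − 3249 × (depth of known layers): K_1 = 103567.5 − 3249×36.1 = −13721.4; K_2 = 64408.2 − 3249×(0.561 + 22.2) = −9542.289.
Balance: K_1 = K_2 − x×(3249 − 914.8), so x = (K_2 − K_1)/(3249 − 914.8) = 4179.11/2334.2 = 1.79 km.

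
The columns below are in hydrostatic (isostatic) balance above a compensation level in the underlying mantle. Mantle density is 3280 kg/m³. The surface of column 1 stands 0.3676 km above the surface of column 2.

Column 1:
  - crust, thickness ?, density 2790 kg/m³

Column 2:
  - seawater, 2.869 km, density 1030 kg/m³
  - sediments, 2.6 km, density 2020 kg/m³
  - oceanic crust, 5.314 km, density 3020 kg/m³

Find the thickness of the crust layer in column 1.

25.1 km

Take the compensation level at the base of the deeper column (depth z_c below the surface of column 1) and equate Σ ρ_i t_i down to z_c; mantle fills any gap and the z_c terms cancel.
Column 1: x×2790 + (z_c − 0 − x)×3280
Column 2: 0.3676×0 + 2.869×1030 + 2.6×2020 + 5.314×3020 + (z_c − 0.3676 − 10.783)×3280
The z_c×3280 term appears on both sides and cancels. Collect the known terms of each column as K = Σ(ρt)_known − 3280 × (depth of known layers): K_1 = 0 − 3280×0 = 0; K_2 = 24255.35 − 3280×(0.3676 + 10.783) = −12318.618.
Balance: K_1 − x×(3280 − 2790) = K_2, so x = (K_1 − K_2)/(3280 − 2790) = 12318.6/490 = 25.1 km.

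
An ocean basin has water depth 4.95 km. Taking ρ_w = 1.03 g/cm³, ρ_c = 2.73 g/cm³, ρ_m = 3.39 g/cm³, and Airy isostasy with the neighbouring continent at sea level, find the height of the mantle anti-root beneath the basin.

In Airy isostatic equilibrium: replacing crust with seawater at the top is compensated by replacing crust with mantle at the base: d (ρ_c − ρ_w) = a (ρ_m − ρ_c).
a = d (ρ_c − ρ_w)/(ρ_m − ρ_c) = 4.95 km × 1.7/0.66 = 12.8 km.

12.8 km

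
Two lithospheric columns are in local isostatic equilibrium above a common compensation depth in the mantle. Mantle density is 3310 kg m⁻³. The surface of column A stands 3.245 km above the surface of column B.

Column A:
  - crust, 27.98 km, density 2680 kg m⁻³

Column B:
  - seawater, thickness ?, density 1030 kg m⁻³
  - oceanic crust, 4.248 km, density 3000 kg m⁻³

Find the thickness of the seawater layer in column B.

Take the compensation level at the base of the deeper column (depth z_c below the surface of column A) and equate Σ ρ_i t_i down to z_c; mantle fills any gap and the z_c terms cancel.
Column A: 27.98×2680 + (z_c − 27.98)×3310
Column B: 3.245×0 + x×1030 + 4.248×3000 + (z_c − 3.245 − 4.248 − x)×3310
The z_c×3310 term appears on both sides and cancels. Collect the known terms of each column as K = Σ(ρt)_known − 3310 × (depth of known layers): K_A = 74986.4 − 3310×27.98 = −17627.4; K_B = 12744 − 3310×(3.245 + 4.248) = −12057.83.
Balance: K_A = K_B − x×(3310 − 1030), so x = (K_B − K_A)/(3310 − 1030) = 5569.57/2280 = 2.44 km.

2.44 km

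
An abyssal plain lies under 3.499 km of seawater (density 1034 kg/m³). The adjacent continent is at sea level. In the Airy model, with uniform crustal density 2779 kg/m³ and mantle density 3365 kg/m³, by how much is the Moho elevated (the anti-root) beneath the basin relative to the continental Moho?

Equating mass per unit area of the two columns: replacing crust with seawater at the top is compensated by replacing crust with mantle at the base: d (ρ_c − ρ_w) = a (ρ_m − ρ_c).
a = d (ρ_c − ρ_w)/(ρ_m − ρ_c) = 3.499 km × 1745/586 = 10.4 km.

10.4 km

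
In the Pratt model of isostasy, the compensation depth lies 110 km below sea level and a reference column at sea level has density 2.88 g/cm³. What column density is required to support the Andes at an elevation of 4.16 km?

2.78 g/cm³

Pratt balance: ρ_ref D = ρ (D + h).
ρ = ρ_ref D/(D + h) = 2.88 × 110 km/(110 km + 4.16 km) = 2.78 g/cm³.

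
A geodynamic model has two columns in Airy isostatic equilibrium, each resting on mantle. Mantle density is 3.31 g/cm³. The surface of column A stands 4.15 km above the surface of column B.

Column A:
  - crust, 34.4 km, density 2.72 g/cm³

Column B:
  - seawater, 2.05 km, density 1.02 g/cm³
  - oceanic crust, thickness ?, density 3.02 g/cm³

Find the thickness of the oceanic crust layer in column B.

Take the compensation level at the base of the deeper column (depth z_c below the surface of column A) and equate Σ ρ_i t_i down to z_c; mantle fills any gap and the z_c terms cancel.
Column A: 34.4×2.72 + (z_c − 34.4)×3.31
Column B: 4.15×0 + 2.05×1.02 + x×3.02 + (z_c − 4.15 − 2.05 − x)×3.31
The z_c×3.31 term appears on both sides and cancels. Collect the known terms of each column as K = Σ(ρt)_known − 3.31 × (depth of known layers): K_A = 93.568 − 3.31×34.4 = −20.296; K_B = 2.091 − 3.31×(4.15 + 2.05) = −18.431.
Balance: K_A = K_B − x×(3.31 − 3.02), so x = (K_B − K_A)/(3.31 − 3.02) = 1.865/0.29 = 6.43 km.

6.43 km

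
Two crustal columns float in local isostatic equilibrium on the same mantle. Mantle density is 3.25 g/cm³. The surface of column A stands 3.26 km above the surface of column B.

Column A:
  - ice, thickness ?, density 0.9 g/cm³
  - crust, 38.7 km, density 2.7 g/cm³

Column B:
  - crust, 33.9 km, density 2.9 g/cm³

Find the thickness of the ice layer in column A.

0.5 km

Take the compensation level at the base of the deeper column (depth z_c below the surface of column A) and equate Σ ρ_i t_i down to z_c; mantle fills any gap and the z_c terms cancel.
Column A: x×0.9 + 38.7×2.7 + (z_c − 38.7 − x)×3.25
Column B: 3.26×0 + 33.9×2.9 + (z_c − 3.26 − 33.9)×3.25
The z_c×3.25 term appears on both sides and cancels. Collect the known terms of each column as K = Σ(ρt)_known − 3.25 × (depth of known layers): K_A = 104.49 − 3.25×38.7 = −21.285; K_B = 98.31 − 3.25×(3.26 + 33.9) = −22.46.
Balance: K_A − x×(3.25 − 0.9) = K_B, so x = (K_A − K_B)/(3.25 − 0.9) = 1.175/2.35 = 0.5 km.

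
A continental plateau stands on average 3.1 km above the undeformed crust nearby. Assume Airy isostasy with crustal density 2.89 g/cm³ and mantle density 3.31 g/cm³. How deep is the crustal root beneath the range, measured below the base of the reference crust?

21.3 km

Equating mass per unit area of the two columns: the weight of the topography is balanced by the buoyancy of the root, ρ_c h = (ρ_m − ρ_c) r.
r = h · ρ_c / (ρ_m − ρ_c) = 3.1 km × 2.89 / (3.31 − 2.89) = 21.3 km.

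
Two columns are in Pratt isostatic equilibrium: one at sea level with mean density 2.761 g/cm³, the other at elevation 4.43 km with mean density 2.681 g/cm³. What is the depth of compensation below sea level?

148 km

ρ_ref D = ρ (D + h) → D (ρ_ref − ρ) = ρ h.
D = ρ h/(ρ_ref − ρ) = 2.681 × 4.43 km/(2.761 − 2.681) = 148 km.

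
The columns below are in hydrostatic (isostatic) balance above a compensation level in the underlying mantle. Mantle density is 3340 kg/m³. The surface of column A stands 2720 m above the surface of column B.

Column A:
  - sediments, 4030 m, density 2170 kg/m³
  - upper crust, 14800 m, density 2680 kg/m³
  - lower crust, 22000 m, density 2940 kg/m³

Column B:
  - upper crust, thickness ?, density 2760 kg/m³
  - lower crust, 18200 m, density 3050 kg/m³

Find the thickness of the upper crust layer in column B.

15400 m

Take the compensation level at the base of the deeper column (depth z_c below the surface of column A) and equate Σ ρ_i t_i down to z_c; mantle fills any gap and the z_c terms cancel.
Column A: 4030×2170 + 14800×2680 + 22000×2940 + (z_c − 40830)×3340
Column B: 2720×0 + x×2760 + 18200×3050 + (z_c − 2720 − 18200 − x)×3340
The z_c×3340 term appears on both sides and cancels. Collect the known terms of each column as K = Σ(ρt)_known − 3340 × (depth of known layers): K_A = 113089100 − 3340×40830 = −23283100; K_B = 55510000 − 3340×(2720 + 18200) = −14362800.
Balance: K_A = K_B − x×(3340 − 2760), so x = (K_B − K_A)/(3340 − 2760) = 8920300/580 = 15400 m.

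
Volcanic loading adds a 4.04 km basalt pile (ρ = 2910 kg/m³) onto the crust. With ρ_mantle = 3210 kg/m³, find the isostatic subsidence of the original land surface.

3.66 km

Subaerial loading: s = t ρ_load / ρ_m.
s = 4.04 km × 2910/3210 = 3.66 km.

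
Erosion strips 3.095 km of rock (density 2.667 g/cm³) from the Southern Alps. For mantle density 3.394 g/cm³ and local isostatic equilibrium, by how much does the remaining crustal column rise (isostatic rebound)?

2.43 km

Unloading: uplift u = e ρ_c/ρ_m = 3.095 km × 2.667/3.394 = 2.43 km.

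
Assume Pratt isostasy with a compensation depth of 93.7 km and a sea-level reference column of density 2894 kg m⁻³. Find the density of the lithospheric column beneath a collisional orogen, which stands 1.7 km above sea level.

2840 kg m⁻³

Pratt balance: ρ_ref D = ρ (D + h).
ρ = ρ_ref D/(D + h) = 2894 × 93.7 km/(93.7 km + 1.7 km) = 2840 kg m⁻³.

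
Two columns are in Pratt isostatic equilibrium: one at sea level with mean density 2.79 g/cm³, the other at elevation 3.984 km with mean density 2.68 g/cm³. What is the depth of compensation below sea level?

97.1 km

ρ_ref D = ρ (D + h) → D (ρ_ref − ρ) = ρ h.
D = ρ h/(ρ_ref − ρ) = 2.68 × 3.984 km/(2.79 − 2.68) = 97.1 km.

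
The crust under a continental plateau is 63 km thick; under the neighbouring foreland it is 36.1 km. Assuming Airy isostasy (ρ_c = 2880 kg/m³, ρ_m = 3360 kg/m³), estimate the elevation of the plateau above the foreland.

3.84 km

Excess crust Δ = 63 km − 36.1 km = 26.9 km, split between elevation h and root r with h + r = Δ.
Airy balance ρ_c h = (ρ_m − ρ_c) r gives r = h ρ_c/(ρ_m − ρ_c), so h (1 + ρ_c/(ρ_m − ρ_c)) = Δ, i.e. h = Δ (ρ_m − ρ_c)/ρ_m.
h = 26.9 km × 480/3360 = 3.84 km.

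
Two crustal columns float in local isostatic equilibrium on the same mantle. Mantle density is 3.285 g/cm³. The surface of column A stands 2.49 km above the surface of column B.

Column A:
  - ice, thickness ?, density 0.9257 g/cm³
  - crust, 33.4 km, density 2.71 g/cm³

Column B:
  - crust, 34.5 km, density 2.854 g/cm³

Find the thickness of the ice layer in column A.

1.63 km

Take the compensation level at the base of the deeper column (depth z_c below the surface of column A) and equate Σ ρ_i t_i down to z_c; mantle fills any gap and the z_c terms cancel.
Column A: x×0.9257 + 33.4×2.71 + (z_c − 33.4 − x)×3.285
Column B: 2.49×0 + 34.5×2.854 + (z_c − 2.49 − 34.5)×3.285
The z_c×3.285 term appears on both sides and cancels. Collect the known terms of each column as K = Σ(ρt)_known − 3.285 × (depth of known layers): K_A = 90.514 − 3.285×33.4 = −19.205; K_B = 98.463 − 3.285×(2.49 + 34.5) = −23.04915.
Balance: K_A − x×(3.285 − 0.9257) = K_B, so x = (K_A − K_B)/(3.285 − 0.9257) = 3.84415/2.3593 = 1.63 km.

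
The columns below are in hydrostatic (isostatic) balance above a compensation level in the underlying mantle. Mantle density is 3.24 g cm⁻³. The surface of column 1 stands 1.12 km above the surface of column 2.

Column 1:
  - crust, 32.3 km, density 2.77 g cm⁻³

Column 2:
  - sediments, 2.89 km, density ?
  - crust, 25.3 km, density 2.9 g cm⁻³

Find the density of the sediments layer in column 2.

2.22 g cm⁻³

Take the compensation level at the base of the deeper column (depth z_c below the surface of column 1) and equate Σ ρ_i t_i down to z_c; mantle fills any gap and the z_c terms cancel.
Column 1: 32.3×2.77 + (z_c − 32.3)×3.24
Column 2: 1.12×0 + 2.89×ρ + 25.3×2.9 + (z_c − 1.12 − 28.19)×3.24
The z_c×3.24 term appears on both sides and cancels. Collect the known terms of each column as K = Σ(ρt)_known − 3.24 × (depth of known layers): K_1 = 89.471 − 3.24×32.3 = −15.181; K_2 = 73.37 − 3.24×(1.12 + 28.19) = −21.5944.
Balance: K_1 = K_2 + 2.89×ρ, so ρ = (K_1 − K_2)/2.89 = 6.4134/2.89 = 2.22 g cm⁻³.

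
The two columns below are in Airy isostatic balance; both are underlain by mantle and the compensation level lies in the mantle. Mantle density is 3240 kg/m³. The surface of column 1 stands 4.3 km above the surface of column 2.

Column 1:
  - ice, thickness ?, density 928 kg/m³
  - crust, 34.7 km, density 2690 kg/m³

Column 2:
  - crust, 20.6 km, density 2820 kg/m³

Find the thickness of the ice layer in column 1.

1.51 km

Take the compensation level at the base of the deeper column (depth z_c below the surface of column 1) and equate Σ ρ_i t_i down to z_c; mantle fills any gap and the z_c terms cancel.
Column 1: x×928 + 34.7×2690 + (z_c − 34.7 − x)×3240
Column 2: 4.3×0 + 20.6×2820 + (z_c − 4.3 − 20.6)×3240
The z_c×3240 term appears on both sides and cancels. Collect the known terms of each column as K = Σ(ρt)_known − 3240 × (depth of known layers): K_1 = 93343 − 3240×34.7 = −19085; K_2 = 58092 − 3240×(4.3 + 20.6) = −22584.
Balance: K_1 − x×(3240 − 928) = K_2, so x = (K_1 − K_2)/(3240 − 928) = 3499/2312 = 1.51 km.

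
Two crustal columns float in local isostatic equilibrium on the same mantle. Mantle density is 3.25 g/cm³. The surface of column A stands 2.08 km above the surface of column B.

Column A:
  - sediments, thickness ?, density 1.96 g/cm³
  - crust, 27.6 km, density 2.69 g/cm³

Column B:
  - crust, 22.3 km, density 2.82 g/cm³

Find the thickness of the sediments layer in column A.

0.692 km

Take the compensation level at the base of the deeper column (depth z_c below the surface of column A) and equate Σ ρ_i t_i down to z_c; mantle fills any gap and the z_c terms cancel.
Column A: x×1.96 + 27.6×2.69 + (z_c − 27.6 − x)×3.25
Column B: 2.08×0 + 22.3×2.82 + (z_c − 2.08 − 22.3)×3.25
The z_c×3.25 term appears on both sides and cancels. Collect the known terms of each column as K = Σ(ρt)_known − 3.25 × (depth of known layers): K_A = 74.244 − 3.25×27.6 = −15.456; K_B = 62.886 − 3.25×(2.08 + 22.3) = −16.349.
Balance: K_A − x×(3.25 − 1.96) = K_B, so x = (K_A − K_B)/(3.25 − 1.96) = 0.893/1.29 = 0.692 km.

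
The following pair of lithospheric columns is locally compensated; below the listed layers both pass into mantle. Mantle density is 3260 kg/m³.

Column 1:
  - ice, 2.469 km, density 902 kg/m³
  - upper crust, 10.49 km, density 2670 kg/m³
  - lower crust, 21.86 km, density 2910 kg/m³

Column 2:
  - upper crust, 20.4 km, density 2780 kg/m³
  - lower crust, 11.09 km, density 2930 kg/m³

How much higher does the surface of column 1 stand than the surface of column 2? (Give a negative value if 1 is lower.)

1.91 km

For any compensation level in the mantle, the mantle terms cancel and isostasy reduces to e = (Σt_1 − Σt_2) − (Σ(ρt)_1 − Σ(ρt)_2) / ρ_m.
Σt_1 = 34.819 km; Σt_2 = 31.49 km; Σ(ρt)_1 = 93847.938; Σ(ρt)_2 = 89205.7 (in km·kg/m³).
e = (34.819 − 31.49) − (93847.938 − 89205.7) / 3260 = 1.91 km.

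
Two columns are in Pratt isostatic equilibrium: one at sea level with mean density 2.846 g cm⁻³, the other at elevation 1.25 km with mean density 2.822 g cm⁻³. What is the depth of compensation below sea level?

ρ_ref D = ρ (D + h) → D (ρ_ref − ρ) = ρ h.
D = ρ h/(ρ_ref − ρ) = 2.822 × 1.25 km/(2.846 − 2.822) = 147 km.

147 km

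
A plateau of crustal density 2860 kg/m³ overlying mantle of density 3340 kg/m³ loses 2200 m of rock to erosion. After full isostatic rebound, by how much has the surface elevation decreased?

316 m

Rebound u = e ρ_c/ρ_m = 2200 m × 2860/3340 = 1884 m.
Net surface drop = e − u = 2200 m − 1884 m = e (ρ_m − ρ_c)/ρ_m = 316 m.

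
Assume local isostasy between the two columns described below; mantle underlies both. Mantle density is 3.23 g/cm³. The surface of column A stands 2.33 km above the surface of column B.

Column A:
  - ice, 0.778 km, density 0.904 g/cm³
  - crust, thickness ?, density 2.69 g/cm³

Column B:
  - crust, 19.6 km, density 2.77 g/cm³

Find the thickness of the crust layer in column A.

Take the compensation level at the base of the deeper column (depth z_c below the surface of column A) and equate Σ ρ_i t_i down to z_c; mantle fills any gap and the z_c terms cancel.
Column A: 0.778×0.904 + x×2.69 + (z_c − 0.778 − x)×3.23
Column B: 2.33×0 + 19.6×2.77 + (z_c − 2.33 − 19.6)×3.23
The z_c×3.23 term appears on both sides and cancels. Collect the known terms of each column as K = Σ(ρt)_known − 3.23 × (depth of known layers): K_A = 0.703312 − 3.23×0.778 = −1.809628; K_B = 54.292 − 3.23×(2.33 + 19.6) = −16.5419.
Balance: K_A − x×(3.23 − 2.69) = K_B, so x = (K_A − K_B)/(3.23 − 2.69) = 14.7323/0.54 = 27.3 km.

27.3 km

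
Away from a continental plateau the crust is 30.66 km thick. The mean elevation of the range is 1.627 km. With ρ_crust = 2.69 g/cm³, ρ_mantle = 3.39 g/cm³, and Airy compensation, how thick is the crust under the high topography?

38.5 km

Root depth r = h ρ_c / (ρ_m − ρ_c) = 1.627 km × 2.69 / 0.7 = 6.252 km.
Total thickness = T + h + r = 30.66 km + 1.627 km + 6.252 km = 38.5 km.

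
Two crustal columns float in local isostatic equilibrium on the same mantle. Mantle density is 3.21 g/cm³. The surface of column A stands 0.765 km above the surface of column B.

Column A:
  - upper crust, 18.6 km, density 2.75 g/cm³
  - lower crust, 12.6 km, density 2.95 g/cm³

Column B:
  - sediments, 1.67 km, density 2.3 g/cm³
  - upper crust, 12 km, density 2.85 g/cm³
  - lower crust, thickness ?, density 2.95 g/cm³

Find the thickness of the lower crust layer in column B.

Take the compensation level at the base of the deeper column (depth z_c below the surface of column A) and equate Σ ρ_i t_i down to z_c; mantle fills any gap and the z_c terms cancel.
Column A: 18.6×2.75 + 12.6×2.95 + (z_c − 31.2)×3.21
Column B: 0.765×0 + 1.67×2.3 + 12×2.85 + x×2.95 + (z_c − 0.765 − 13.67 − x)×3.21
The z_c×3.21 term appears on both sides and cancels. Collect the known terms of each column as K = Σ(ρt)_known − 3.21 × (depth of known layers): K_A = 88.32 − 3.21×31.2 = −11.832; K_B = 38.041 − 3.21×(0.765 + 13.67) = −8.29535.
Balance: K_A = K_B − x×(3.21 − 2.95), so x = (K_B − K_A)/(3.21 − 2.95) = 3.53665/0.26 = 13.6 km.

13.6 km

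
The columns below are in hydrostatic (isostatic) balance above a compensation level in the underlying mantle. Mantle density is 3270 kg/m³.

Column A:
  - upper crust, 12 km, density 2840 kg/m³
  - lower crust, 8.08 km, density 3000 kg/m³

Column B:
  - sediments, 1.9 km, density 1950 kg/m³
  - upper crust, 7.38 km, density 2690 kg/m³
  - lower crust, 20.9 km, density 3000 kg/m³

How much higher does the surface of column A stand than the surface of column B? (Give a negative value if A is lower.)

−1.56 km

For any compensation level in the mantle, the mantle terms cancel and isostasy reduces to e = (Σt_A − Σt_B) − (Σ(ρt)_A − Σ(ρt)_B) / ρ_m.
Σt_A = 20.08 km; Σt_B = 30.18 km; Σ(ρt)_A = 58320; Σ(ρt)_B = 86257.2 (in km·kg/m³).
e = (20.08 − 30.18) − (58320 − 86257.2) / 3270 = −1.56 km.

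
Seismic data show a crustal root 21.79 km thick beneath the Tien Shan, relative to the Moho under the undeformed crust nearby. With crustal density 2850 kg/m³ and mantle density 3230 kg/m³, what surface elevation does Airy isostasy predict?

Balancing pressure at the compensation depth: ρ_c h = (ρ_m − ρ_c) r.
h = r (ρ_m − ρ_c) / ρ_c = 21.79 km × (3230 − 2850) / 2850 = 2.91 km.

2.91 km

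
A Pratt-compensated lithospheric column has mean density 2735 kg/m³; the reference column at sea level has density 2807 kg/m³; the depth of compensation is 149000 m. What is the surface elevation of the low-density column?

ρ_ref D = ρ (D + h) → h = D (ρ_ref − ρ)/ρ.
h = 149000 m × (2807 − 2735)/2735 = 3920 m.

3920 m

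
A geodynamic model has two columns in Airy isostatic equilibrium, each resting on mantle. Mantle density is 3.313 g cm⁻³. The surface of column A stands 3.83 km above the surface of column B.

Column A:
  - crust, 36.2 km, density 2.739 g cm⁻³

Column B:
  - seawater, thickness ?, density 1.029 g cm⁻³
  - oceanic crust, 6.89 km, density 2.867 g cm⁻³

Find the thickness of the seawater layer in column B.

Take the compensation level at the base of the deeper column (depth z_c below the surface of column A) and equate Σ ρ_i t_i down to z_c; mantle fills any gap and the z_c terms cancel.
Column A: 36.2×2.739 + (z_c − 36.2)×3.313
Column B: 3.83×0 + x×1.029 + 6.89×2.867 + (z_c − 3.83 − 6.89 − x)×3.313
The z_c×3.313 term appears on both sides and cancels. Collect the known terms of each column as K = Σ(ρt)_known − 3.313 × (depth of known layers): K_A = 99.1518 − 3.313×36.2 = −20.7788; K_B = 19.75363 − 3.313×(3.83 + 6.89) = −15.76173.
Balance: K_A = K_B − x×(3.313 − 1.029), so x = (K_B − K_A)/(3.313 − 1.029) = 5.01707/2.284 = 2.2 km.

2.2 km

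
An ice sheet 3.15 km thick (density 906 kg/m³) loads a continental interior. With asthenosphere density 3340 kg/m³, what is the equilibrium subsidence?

For local isostatic compensation: the ice load ρ_ice t is balanced by mantle displaced below, ρ_m s.
s = t ρ_ice / ρ_m = 3.15 km × 906/3340 = 0.854 km.

0.854 km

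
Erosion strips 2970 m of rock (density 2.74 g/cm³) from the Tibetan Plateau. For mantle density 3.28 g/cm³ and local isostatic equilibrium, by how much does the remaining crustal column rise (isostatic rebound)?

2480 m

Unloading: uplift u = e ρ_c/ρ_m = 2970 m × 2.74/3.28 = 2480 m.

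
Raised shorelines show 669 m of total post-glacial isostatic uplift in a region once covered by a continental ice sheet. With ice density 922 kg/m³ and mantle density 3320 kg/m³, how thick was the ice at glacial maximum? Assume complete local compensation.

u = t ρ_ice/ρ_m → t = u ρ_m/ρ_ice = 669 m × 3320/922 = 2410 m.

2410 m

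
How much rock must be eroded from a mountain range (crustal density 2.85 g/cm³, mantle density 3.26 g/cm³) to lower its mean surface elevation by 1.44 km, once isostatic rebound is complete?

11.4 km

Net drop Δ = e − u = e − e ρ_c/ρ_m = e (ρ_m − ρ_c)/ρ_m.
e = Δ ρ_m/(ρ_m − ρ_c) = 1.44 km × 3.26/0.41 = 11.4 km.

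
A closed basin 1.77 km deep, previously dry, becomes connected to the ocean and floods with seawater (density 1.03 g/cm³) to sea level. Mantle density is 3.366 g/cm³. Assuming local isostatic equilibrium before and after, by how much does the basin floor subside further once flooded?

0.78 km

After flooding the water column is d + s deep. Its weight must equal the weight of mantle displaced by the extra subsidence s: (d + s) ρ_w = s ρ_m.
s = d ρ_w / (ρ_m − ρ_w) = 1.77 km × 1.03/(3.366 − 1.03) = 0.78 km.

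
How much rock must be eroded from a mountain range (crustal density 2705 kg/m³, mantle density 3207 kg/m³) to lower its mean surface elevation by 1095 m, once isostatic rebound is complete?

Net drop Δ = e − u = e − e ρ_c/ρ_m = e (ρ_m − ρ_c)/ρ_m.
e = Δ ρ_m/(ρ_m − ρ_c) = 1095 m × 3207/502 = 7000 m.

7000 m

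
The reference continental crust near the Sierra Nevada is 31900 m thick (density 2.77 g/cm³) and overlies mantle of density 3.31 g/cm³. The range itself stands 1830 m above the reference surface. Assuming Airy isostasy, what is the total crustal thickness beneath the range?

Root depth r = h ρ_c / (ρ_m − ρ_c) = 1830 m × 2.77 / 0.54 = 9387 m.
Total thickness = T + h + r = 31900 m + 1830 m + 9387 m = 43100 m.

43100 m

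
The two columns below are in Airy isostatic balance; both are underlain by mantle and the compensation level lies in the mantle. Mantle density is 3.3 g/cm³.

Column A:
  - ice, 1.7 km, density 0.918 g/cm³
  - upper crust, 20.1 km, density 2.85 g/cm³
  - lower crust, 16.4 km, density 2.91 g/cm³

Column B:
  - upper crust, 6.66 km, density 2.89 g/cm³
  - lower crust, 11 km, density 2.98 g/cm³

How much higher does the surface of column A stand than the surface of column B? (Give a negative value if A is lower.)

4.01 km

For any compensation level in the mantle, the mantle terms cancel and isostasy reduces to e = (Σt_A − Σt_B) − (Σ(ρt)_A − Σ(ρt)_B) / ρ_m.
Σt_A = 38.2 km; Σt_B = 17.66 km; Σ(ρt)_A = 106.5696; Σ(ρt)_B = 52.0274 (in km·g/cm³).
e = (38.2 − 17.66) − (106.5696 − 52.0274) / 3.3 = 4.01 km.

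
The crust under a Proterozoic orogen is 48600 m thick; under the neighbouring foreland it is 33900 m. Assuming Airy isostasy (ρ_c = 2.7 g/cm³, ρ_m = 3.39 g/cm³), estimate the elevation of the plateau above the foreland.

2990 m

Excess crust Δ = 48600 m − 33900 m = 14700 m, split between elevation h and root r with h + r = Δ.
Airy balance ρ_c h = (ρ_m − ρ_c) r gives r = h ρ_c/(ρ_m − ρ_c), so h (1 + ρ_c/(ρ_m − ρ_c)) = Δ, i.e. h = Δ (ρ_m − ρ_c)/ρ_m.
h = 14700 m × 0.69/3.39 = 2990 m.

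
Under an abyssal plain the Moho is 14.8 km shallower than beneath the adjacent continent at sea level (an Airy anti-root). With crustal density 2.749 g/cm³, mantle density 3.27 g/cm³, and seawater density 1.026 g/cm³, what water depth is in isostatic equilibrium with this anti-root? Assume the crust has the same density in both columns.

Replacing a thickness d of crust by seawater at the top must be balanced by replacing crust with mantle at the base: d (ρ_c − ρ_w) = a (ρ_m − ρ_c).
d = a (ρ_m − ρ_c)/(ρ_c − ρ_w) = 14.8 km × 0.521/1.723 = 4.48 km.

4.48 km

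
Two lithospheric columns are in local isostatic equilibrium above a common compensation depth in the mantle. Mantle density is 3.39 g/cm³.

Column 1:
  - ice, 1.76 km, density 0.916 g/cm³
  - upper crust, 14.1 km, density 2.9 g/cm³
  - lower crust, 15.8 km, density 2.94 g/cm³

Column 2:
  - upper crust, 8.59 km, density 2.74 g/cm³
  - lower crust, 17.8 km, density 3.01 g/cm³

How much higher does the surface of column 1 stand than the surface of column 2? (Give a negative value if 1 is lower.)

1.78 km

For any compensation level in the mantle, the mantle terms cancel and isostasy reduces to e = (Σt_1 − Σt_2) − (Σ(ρt)_1 − Σ(ρt)_2) / ρ_m.
Σt_1 = 31.66 km; Σt_2 = 26.39 km; Σ(ρt)_1 = 88.95416; Σ(ρt)_2 = 77.1146 (in km·g/cm³).
e = (31.66 − 26.39) − (88.95416 − 77.1146) / 3.39 = 1.78 km.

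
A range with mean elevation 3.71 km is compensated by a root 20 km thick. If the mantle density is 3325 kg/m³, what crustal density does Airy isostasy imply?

2800 kg/m³

ρ_c h = (ρ_m − ρ_c) r → ρ_c (h + r) = ρ_m r → ρ_c = ρ_m r / (h + r).
ρ_c = 3325 × 20 km / (3.71 km + 20 km) = 2800 kg/m³.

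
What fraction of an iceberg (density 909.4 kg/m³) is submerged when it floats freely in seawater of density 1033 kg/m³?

88%

Submerged fraction = ρ_obj/ρ_fluid = 909.4/1033 = 88%.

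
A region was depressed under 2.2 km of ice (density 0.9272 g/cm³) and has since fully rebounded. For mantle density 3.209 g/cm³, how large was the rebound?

Removing the load lets mantle flow back in; uplift u satisfies ρ_ice t = ρ_m u.
u = t ρ_ice/ρ_m = 2.2 km × 0.9272/3.209 = 0.636 km.

0.636 km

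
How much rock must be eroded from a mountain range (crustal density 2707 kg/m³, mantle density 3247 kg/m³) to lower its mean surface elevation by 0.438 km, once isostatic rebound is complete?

Net drop Δ = e − u = e − e ρ_c/ρ_m = e (ρ_m − ρ_c)/ρ_m.
e = Δ ρ_m/(ρ_m − ρ_c) = 0.438 km × 3247/540 = 2.63 km.

2.63 km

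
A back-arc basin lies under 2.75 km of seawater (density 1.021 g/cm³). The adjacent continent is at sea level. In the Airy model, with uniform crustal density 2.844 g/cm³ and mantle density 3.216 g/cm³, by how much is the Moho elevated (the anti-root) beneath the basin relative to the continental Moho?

Isostatic balance requires: replacing crust with seawater at the top is compensated by replacing crust with mantle at the base: d (ρ_c − ρ_w) = a (ρ_m − ρ_c).
a = d (ρ_c − ρ_w)/(ρ_m − ρ_c) = 2.75 km × 1.823/0.372 = 13.5 km.

13.5 km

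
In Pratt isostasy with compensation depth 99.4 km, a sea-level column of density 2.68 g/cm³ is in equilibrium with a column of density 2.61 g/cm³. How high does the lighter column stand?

ρ_ref D = ρ (D + h) → h = D (ρ_ref − ρ)/ρ.
h = 99.4 km × (2.68 − 2.61)/2.61 = 2.67 km.

2.67 km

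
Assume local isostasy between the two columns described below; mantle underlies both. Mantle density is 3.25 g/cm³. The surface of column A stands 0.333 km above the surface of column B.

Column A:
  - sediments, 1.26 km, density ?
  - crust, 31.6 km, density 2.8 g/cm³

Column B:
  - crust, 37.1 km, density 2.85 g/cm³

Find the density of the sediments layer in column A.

Take the compensation level at the base of the deeper column (depth z_c below the surface of column A) and equate Σ ρ_i t_i down to z_c; mantle fills any gap and the z_c terms cancel.
Column A: 1.26×ρ + 31.6×2.8 + (z_c − 32.86)×3.25
Column B: 0.333×0 + 37.1×2.85 + (z_c − 0.333 − 37.1)×3.25
The z_c×3.25 term appears on both sides and cancels. Collect the known terms of each column as K = Σ(ρt)_known − 3.25 × (depth of known layers): K_A = 88.48 − 3.25×32.86 = −18.315; K_B = 105.735 − 3.25×(0.333 + 37.1) = −15.92225.
Balance: K_A + 1.26×ρ = K_B, so ρ = (K_B − K_A)/1.26 = 2.39275/1.26 = 1.9 g/cm³.

1.9 g/cm³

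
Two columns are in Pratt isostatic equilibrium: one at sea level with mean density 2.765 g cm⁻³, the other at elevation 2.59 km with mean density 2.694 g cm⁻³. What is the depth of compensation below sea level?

98.3 km

ρ_ref D = ρ (D + h) → D (ρ_ref − ρ) = ρ h.
D = ρ h/(ρ_ref − ρ) = 2.694 × 2.59 km/(2.765 − 2.694) = 98.3 km.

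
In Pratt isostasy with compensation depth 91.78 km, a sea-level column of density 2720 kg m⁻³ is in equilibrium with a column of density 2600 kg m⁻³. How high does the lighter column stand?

4.24 km

ρ_ref D = ρ (D + h) → h = D (ρ_ref − ρ)/ρ.
h = 91.78 km × (2720 − 2600)/2600 = 4.24 km.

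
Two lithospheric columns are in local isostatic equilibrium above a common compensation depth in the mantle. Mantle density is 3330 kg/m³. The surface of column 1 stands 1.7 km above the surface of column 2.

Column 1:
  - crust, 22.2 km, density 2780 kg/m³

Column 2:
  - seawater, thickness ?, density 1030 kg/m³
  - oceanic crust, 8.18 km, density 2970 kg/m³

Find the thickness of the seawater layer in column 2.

Take the compensation level at the base of the deeper column (depth z_c below the surface of column 1) and equate Σ ρ_i t_i down to z_c; mantle fills any gap and the z_c terms cancel.
Column 1: 22.2×2780 + (z_c − 22.2)×3330
Column 2: 1.7×0 + x×1030 + 8.18×2970 + (z_c − 1.7 − 8.18 − x)×3330
The z_c×3330 term appears on both sides and cancels. Collect the known terms of each column as K = Σ(ρt)_known − 3330 × (depth of known layers): K_1 = 61716 − 3330×22.2 = −12210; K_2 = 24294.6 − 3330×(1.7 + 8.18) = −8605.8.
Balance: K_1 = K_2 − x×(3330 − 1030), so x = (K_2 − K_1)/(3330 − 1030) = 3604.2/2300 = 1.57 km.

1.57 km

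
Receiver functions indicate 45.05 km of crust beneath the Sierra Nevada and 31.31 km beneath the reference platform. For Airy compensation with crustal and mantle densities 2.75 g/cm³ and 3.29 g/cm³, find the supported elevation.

Excess crust Δ = 45.05 km − 31.31 km = 13.74 km, split between elevation h and root r with h + r = Δ.
Airy balance ρ_c h = (ρ_m − ρ_c) r gives r = h ρ_c/(ρ_m − ρ_c), so h (1 + ρ_c/(ρ_m − ρ_c)) = Δ, i.e. h = Δ (ρ_m − ρ_c)/ρ_m.
h = 13.74 km × 0.54/3.29 = 2.26 km.

2.26 km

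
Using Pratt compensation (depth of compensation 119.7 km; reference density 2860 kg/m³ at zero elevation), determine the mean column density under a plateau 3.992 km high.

2770 kg/m³

Pratt balance: ρ_ref D = ρ (D + h).
ρ = ρ_ref D/(D + h) = 2860 × 119.7 km/(119.7 km + 3.992 km) = 2770 kg/m³.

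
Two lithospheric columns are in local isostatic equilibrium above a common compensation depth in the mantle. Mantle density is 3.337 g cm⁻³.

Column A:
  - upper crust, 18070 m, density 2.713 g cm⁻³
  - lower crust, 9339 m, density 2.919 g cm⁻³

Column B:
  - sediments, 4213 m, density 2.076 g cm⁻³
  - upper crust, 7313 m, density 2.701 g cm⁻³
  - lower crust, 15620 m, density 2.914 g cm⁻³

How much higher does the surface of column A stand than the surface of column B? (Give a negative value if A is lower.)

For any compensation level in the mantle, the mantle terms cancel and isostasy reduces to e = (Σt_A − Σt_B) − (Σ(ρt)_A − Σ(ρt)_B) / ρ_m.
Σt_A = 27409 m; Σt_B = 27146 m; Σ(ρt)_A = 76284.451; Σ(ρt)_B = 74015.281 (in m·g cm⁻³).
e = (27409 − 27146) − (76284.451 − 74015.281) / 3.337 = −417 m.

−417 m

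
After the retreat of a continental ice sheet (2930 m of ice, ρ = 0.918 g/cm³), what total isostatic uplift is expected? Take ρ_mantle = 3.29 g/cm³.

818 m

Removing the load lets mantle flow back in; uplift u satisfies ρ_ice t = ρ_m u.
u = t ρ_ice/ρ_m = 2930 m × 0.918/3.29 = 818 m.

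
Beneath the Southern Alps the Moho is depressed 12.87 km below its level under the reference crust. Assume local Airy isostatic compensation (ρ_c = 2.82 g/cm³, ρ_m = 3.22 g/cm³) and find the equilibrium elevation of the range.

For local isostatic compensation: ρ_c h = (ρ_m − ρ_c) r.
h = r (ρ_m − ρ_c) / ρ_c = 12.87 km × (3.22 − 2.82) / 2.82 = 1.83 km.

1.83 km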